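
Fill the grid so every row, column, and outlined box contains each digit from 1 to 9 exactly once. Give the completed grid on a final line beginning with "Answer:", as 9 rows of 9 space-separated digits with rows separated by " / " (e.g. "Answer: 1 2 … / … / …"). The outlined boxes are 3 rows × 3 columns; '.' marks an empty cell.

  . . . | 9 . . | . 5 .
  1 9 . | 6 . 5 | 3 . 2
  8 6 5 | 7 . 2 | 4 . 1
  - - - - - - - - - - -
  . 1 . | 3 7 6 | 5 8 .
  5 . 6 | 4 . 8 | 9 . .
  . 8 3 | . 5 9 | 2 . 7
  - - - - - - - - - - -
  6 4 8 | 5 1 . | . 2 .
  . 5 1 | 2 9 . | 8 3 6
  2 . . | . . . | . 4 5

Step 1. [r1c1∈{3,4,7}] r1c1 is the only open cell in col 1 admitting 3, so r1c1=3.
Step 2. [r4c3∈{2,4,9}] 2 has one home in row 4: r4c3, so r4c3=2.
Step 3. [r2c5∈{4,8}] r2c5 is the only open cell in row 2 admitting 8. So r2c5=8.
Step 4. [r7c7∈{7}] only 7 remains possible at r7c7, so r7c7=7.
Step 5. [r8c1∈{7}] r8c1 is down to just 7, so r8c1=7.
Step 6. [r9c2∈{3}] r9c2's peers cover all but 3 ⇒ r9c2=3.
Step 7. [r2c3∈{4,7}] row 2 places 4 nowhere but r2c3. So r2c3=4.
Step 8. [r5c2∈{7}] r5c2 is down to just 7. So r5c2=7.
Step 9. [r6c8∈{1,6}] in row 6, 6 fits only at r6c8 ⇒ r6c8=6.
Step 10. [r1c6∈{1,4}] r1c6 is the only open cell in row 1 admitting 1, so r1c6=1.
Step 11. [r6c1∈{4}] r6c1's peers cover all but 4, so r6c1=4.
Step 12. [r5c8∈{1}] r5c8's peers cover all but 1. So r5c8=1.
Step 13. [r6c4∈{1}] only 1 remains possible at r6c4. So r6c4=1.
Step 14. [r3c5∈{3}] only 3 remains possible at r3c5. So r3c5=3.
Step 15. [r1c2∈{2}] only 2 remains possible at r1c2. So r1c2=2.
Step 16. [r1c9∈{8}] nothing but 8 survives at r1c9 ⇒ r1c9=8.
Step 17. [r1c5∈{4}] r1c5 is down to just 4. So r1c5=4.
Step 18. [r2c8∈{7}] r2c8 has the single candidate 7, so r2c8=7.
Step 19. [r1c7∈{6}] r1c7's peers cover all but 6 ⇒ r1c7=6.
Step 20. [r7c9∈{9}] r7c9's peers cover all but 9 ⇒ r7c9=9.
Step 21. [r9c4∈{8}] nothing but 8 survives at r9c4, so r9c4=8.
Step 22. [r7c6∈{3}] r7c6 has the single candidate 3, so r7c6=3.
Step 23. [r3c8∈{9}] nothing but 9 survives at r3c8, so r3c8=9.
Step 24. [r4c9∈{4}] r4c9 is down to just 4 ⇒ r4c9=4.
Step 25. [r9c7∈{1}] r9c7's peers cover all but 1 ⇒ r9c7=1.
Step 26. [r5c5∈{2}] r5c5's peers cover all but 2 ⇒ r5c5=2.
Step 27. [r9c6∈{7}] only 7 remains possible at r9c6, so r9c6=7.
Step 28. [r9c3∈{9}] only 9 remains possible at r9c3 ⇒ r9c3=9.
Step 29. [r5c9∈{3}] r5c9 is down to just 3. So r5c9=3.
Step 30. [r9c5∈{6}] r9c5's peers cover all but 6. So r9c5=6.
Step 31. [r1c3∈{7}] r1c3 has the single candidate 7 ⇒ r1c3=7.
Step 32. [r4c1∈{9}] only 9 remains possible at r4c1. So r4c1=9.
Step 33. [r8c6∈{4}] r8c6's peers cover all but 4, so r8c6=4.

Answer: 3 2 7 9 4 1 6 5 8 / 1 9 4 6 8 5 3 7 2 / 8 6 5 7 3 2 4 9 1 / 9 1 2 3 7 6 5 8 4 / 5 7 6 4 2 8 9 1 3 / 4 8 3 1 5 9 2 6 7 / 6 4 8 5 1 3 7 2 9 / 7 5 1 2 9 4 8 3 6 / 2 3 9 8 6 7 1 4 5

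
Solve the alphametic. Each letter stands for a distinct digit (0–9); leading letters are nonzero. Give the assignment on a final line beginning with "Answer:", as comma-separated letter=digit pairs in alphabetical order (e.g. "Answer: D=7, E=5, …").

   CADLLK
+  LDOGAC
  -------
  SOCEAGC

Step 1. [col 1: K + C ≡ C (mod 10)] in column 1 we have K+C≡C with carry-in 0; given nothing yet and all letters distinct, none taken yet, that pins K to 0. So K=0.
Step 2. [S] the sum has 7 digits but both addends have 6; that extra leading digit S is the final carry, namely 1, so S=1.
Step 3. [col 1: K + C ≡ C (mod 10)] several values work for C in column 1 (K + C ≡ C (mod 10), carry-in 0); try C=7, so C=7.
Step 4. [col 2: L + A ≡ G (mod 10)] several values work for A in column 2 (L + A ≡ G (mod 10), carry-in 0); try A=4. So A=4.
Step 5. [col 2: L + A ≡ G (mod 10)] column 2 (L + A ≡ G (mod 10), carry-in 0) doesn't pin L yet; pick L=5 and continue. So L=5.
Step 6. [col 2: L + A ≡ G (mod 10)] column 2: given L=5, A=4, carry-in 0, and digits 0,1,4,5,7 already taken and all letters distinct, L+A≡G (mod 10) forces G=9, so G=9.
Step 7. [col 4: D + O ≡ E (mod 10)] no forcing yet in column 4 (carry-in 1); O=2 is free and consistent — try it, so O=2.
Step 8. [col 4: D + O ≡ E (mod 10)] column 4: given O=2, carry-in 1, and digits 0,1,2,4,5,7,9 already taken and all letters distinct, D+O≡E (mod 10) forces E=6, so E=6.
Step 9. [col 4: D + O ≡ E (mod 10)] from column 4 (O=2, E=6, carry-in 1, digits 0,1,2,4,5,6,7,9 already taken and all letters distinct): D must equal 3 ⇒ D=3.

Answer: A=4, C=7, D=3, E=6, G=9, K=0, L=5, O=2, S=1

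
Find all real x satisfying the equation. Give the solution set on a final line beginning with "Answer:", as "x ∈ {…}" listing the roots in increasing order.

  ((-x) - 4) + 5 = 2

Step 1. [((-x) - 4) + 5 = 2] subtract 5: x sits inside (… + 5), so sub: (-x) - 4 = -3.
Step 2. [(-x) - 4 = -3] -4 is outermost — add 4 both sides ⇒ sub: -x = 1.
Step 3. [-x = 1] flip signs both sides ⇒ neg: x = -1.

Answer: x ∈ {-1}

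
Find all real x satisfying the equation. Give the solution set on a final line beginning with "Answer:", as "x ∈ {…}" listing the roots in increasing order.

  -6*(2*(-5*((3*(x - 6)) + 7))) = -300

Step 1. [-6*(2*(-5*((3*(x - 6)) + 7))) = -300] divide by the outer -6, so div: 2*(-5*((3*(x - 6)) + 7)) = 50.
Step 2. [2*(-5*((3*(x - 6)) + 7)) = 50] LHS = 2·(…); ÷2 both sides. So div: -5*((3*(x - 6)) + 7) = 25.
Step 3. [-5*((3*(x - 6)) + 7) = 25] divide by the outer -5, so div: (3*(x - 6)) + 7 = -5.
Step 4. [(3*(x - 6)) + 7 = -5] subtract 7: x sits inside (… + 7), so sub: 3*(x - 6) = -12.
Step 5. [3*(x - 6) = -12] 3·(inner) — divide through by 3. So div: x - 6 = -4.
Step 6. [x - 6 = -4] add 6: x sits inside (… - 6). So sub: x = 2.

Answer: x ∈ {2}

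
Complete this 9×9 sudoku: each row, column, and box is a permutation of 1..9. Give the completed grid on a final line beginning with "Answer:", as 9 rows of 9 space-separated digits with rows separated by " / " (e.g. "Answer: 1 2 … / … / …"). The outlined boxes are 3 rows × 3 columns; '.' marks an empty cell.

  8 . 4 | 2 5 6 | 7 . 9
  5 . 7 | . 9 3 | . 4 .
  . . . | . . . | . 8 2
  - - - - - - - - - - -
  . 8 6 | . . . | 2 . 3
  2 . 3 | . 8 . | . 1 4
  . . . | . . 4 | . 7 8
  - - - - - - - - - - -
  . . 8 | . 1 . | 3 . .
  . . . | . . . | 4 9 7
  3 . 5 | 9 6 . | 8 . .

Step 1. [r1c2∈{1,3}] r1c2 is the only open cell in row 1 admitting 1, so r1c2=1.
Step 2. [r8c3∈{1,2}] col 3 places 2 nowhere but r8c3. So r8c3=2.
Step 3. [r4c5∈{7}] r4c5 is down to just 7. So r4c5=7.
Step 4. [r7c1∈{4,6,7,9}] col 1 places 7 nowhere but r7c1. So r7c1=7.
Step 5. [r7c2∈{4,6,9}] in row 7, 9 fits only at r7c2, so r7c2=9.
Step 6. [r4c8∈{5}] r4c8 is down to just 5 ⇒ r4c8=5.
Step 7. [r4c4∈{1}] r4c4's peers cover all but 1 ⇒ r4c4=1.
Step 8. [r7c9∈{5,6}] in col 9, 5 fits only at r7c9. So r7c9=5.
Step 9. [r2c9∈{1,6}] across col 9, 6 lands solely at r2c9, so r2c9=6.
Step 10. [r9c8∈{2}] r9c8's peers cover all but 2 ⇒ r9c8=2.
Step 11. [r4c6∈{9}] r4c6 is down to just 9. So r4c6=9.
Step 12. [r5c6∈{5}] only 5 remains possible at r5c6, so r5c6=5.
Step 13. [r3c6∈{1,7}] across col 6, 1 lands solely at r3c6. So r3c6=1.
Step 14. [r8c5∈{3}] nothing but 3 survives at r8c5. So r8c5=3.
Step 15. [r5c4∈{6}] r5c4's peers cover all but 6 ⇒ r5c4=6.
Step 16. [r8c1∈{1,6}] in row 8, 1 fits only at r8c1 ⇒ r8c1=1.
Step 17. [r6c1∈{9}] only 9 remains possible at r6c1 ⇒ r6c1=9.
Step 18. [r8c2∈{6}] r8c2 is down to just 6. So r8c2=6.
Step 19. [r8c6∈{8}] r8c6's peers cover all but 8 ⇒ r8c6=8.
Step 20. [r7c4∈{4}] nothing but 4 survives at r7c4. So r7c4=4.
Step 21. [r6c4∈{3}] only 3 remains possible at r6c4. So r6c4=3.
Step 22. [r9c2∈{4}] nothing but 4 survives at r9c2. So r9c2=4.
Step 23. [r6c5∈{2}] r6c5's peers cover all but 2. So r6c5=2.
Step 24. [r1c8∈{3}] nothing but 3 survives at r1c8. So r1c8=3.
Step 25. [r2c4∈{8}] only 8 remains possible at r2c4, so r2c4=8.
Step 26. [r3c3∈{9}] only 9 remains possible at r3c3. So r3c3=9.
Step 27. [r3c2∈{3}] r3c2 is down to just 3. So r3c2=3.
Step 28. [r3c7∈{5}] r3c7 has the single candidate 5 ⇒ r3c7=5.
Step 29. [r6c7∈{6}] nothing but 6 survives at r6c7 ⇒ r6c7=6.
Step 30. [r5c7∈{9}] nothing but 9 survives at r5c7. So r5c7=9.
Step 31. [r4c1∈{4}] only 4 remains possible at r4c1. So r4c1=4.
Step 32. [r5c2∈{7}] r5c2 is down to just 7 ⇒ r5c2=7.
Step 33. [r6c3∈{1}] only 1 remains possible at r6c3, so r6c3=1.
Step 34. [r7c6∈{2}] r7c6's peers cover all but 2 ⇒ r7c6=2.
Step 35. [r3c5∈{4}] r3c5 has the single candidate 4. So r3c5=4.
Step 36. [r2c2∈{2}] nothing but 2 survives at r2c2. So r2c2=2.
Step 37. [r6c2∈{5}] r6c2 is down to just 5. So r6c2=5.
Step 38. [r8c4∈{5}] r8c4 has the single candidate 5, so r8c4=5.
Step 39. [r3c1∈{6}] nothing but 6 survives at r3c1. So r3c1=6.
Step 40. [r9c9∈{1}] r9c9's peers cover all but 1 ⇒ r9c9=1.
Step 41. [r9c6∈{7}] r9c6 is down to just 7 ⇒ r9c6=7.
Step 42. [r7c8∈{6}] r7c8 has the single candidate 6, so r7c8=6.
Step 43. [r2c7∈{1}] only 1 remains possible at r2c7 ⇒ r2c7=1.
Step 44. [r3c4∈{7}] r3c4 has the single candidate 7 ⇒ r3c4=7.

Answer: 8 1 4 2 5 6 7 3 9 / 5 2 7 8 9 3 1 4 6 / 6 3 9 7 4 1 5 8 2 / 4 8 6 1 7 9 2 5 3 / 2 7 3 6 8 5 9 1 4 / 9 5 1 3 2 4 6 7 8 / 7 9 8 4 1 2 3 6 5 / 1 6 2 5 3 8 4 9 7 / 3 4 5 9 6 7 8 2 1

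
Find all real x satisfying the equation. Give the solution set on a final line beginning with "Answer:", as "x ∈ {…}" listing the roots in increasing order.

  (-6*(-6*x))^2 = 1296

Step 1. [(-6*(-6*x))^2 = 1296] LHS squared, RHS 1296 ≥ 0: apply √ (±). So sqrt: -6*(-6*x) = 36 or -36.
Step 2. [-6*(-6*x) = 36 or -36] -6 out front; divide by -6 ⇒ div: -6*x = -6 or 6.
Step 3. [-6*x = -6 or 6] divide by the outer -6 ⇒ div: x = 1 or -1.

Answer: x ∈ {-1, 1}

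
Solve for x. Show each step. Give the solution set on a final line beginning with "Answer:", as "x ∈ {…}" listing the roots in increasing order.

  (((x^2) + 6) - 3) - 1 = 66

Step 1. [(((x^2) + 6) - 3) - 1 = 66] -1 is outermost — add 1 both sides, so sub: ((x^2) + 6) - 3 = 67.
Step 2. [((x^2) + 6) - 3 = 67] peel the -3: add 3 from each side. So sub: (x^2) + 6 = 70.
Step 3. [(x^2) + 6 = 70] +6 is outermost — subtract 6 both sides, so sub: x^2 = 64.
Step 4. [x^2 = 64] 64 ≥ 0, LHS is (·)² — take ±√. So sqrt: x = 8 or -8.

Answer: x ∈ {-8, 8}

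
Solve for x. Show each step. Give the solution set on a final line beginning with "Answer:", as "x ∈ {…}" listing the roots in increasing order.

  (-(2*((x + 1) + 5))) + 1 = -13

Step 1. [(-(2*((x + 1) + 5))) + 1 = -13] peel the +1: subtract 1 from each side ⇒ sub: -(2*((x + 1) + 5)) = -14.
Step 2. [-(2*((x + 1) + 5)) = -14] flip signs both sides, so neg: 2*((x + 1) + 5) = 14.
Step 3. [2*((x + 1) + 5) = 14] leading coefficient 2: divide by 2 ⇒ div: (x + 1) + 5 = 7.
Step 4. [(x + 1) + 5 = 7] subtract 5: x sits inside (… + 5). So sub: x + 1 = 2.
Step 5. [x + 1 = 2] subtract 1: x sits inside (… + 1), so sub: x = 1.

Answer: x ∈ {1}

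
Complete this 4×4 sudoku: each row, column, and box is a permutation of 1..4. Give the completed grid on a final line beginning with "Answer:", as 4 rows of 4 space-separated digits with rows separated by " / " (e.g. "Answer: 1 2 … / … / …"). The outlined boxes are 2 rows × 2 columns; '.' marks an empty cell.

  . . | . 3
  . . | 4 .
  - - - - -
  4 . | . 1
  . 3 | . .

Step 1. [r4c3∈{2}] r4c3 is down to just 2, so r4c3=2.
Step 2. [r1c2∈{1,2,4}] r1c2 is the only open cell in row 1 admitting 4 ⇒ r1c2=4.
Step 3. [r2c2∈{1,2}] across col 2, 1 lands solely at r2c2. So r2c2=1.
Step 4. [r2c4∈{2}] r2c4 has the single candidate 2. So r2c4=2.
Step 5. [r3c2∈{2}] nothing but 2 survives at r3c2 ⇒ r3c2=2.
Step 6. [r2c1∈{3}] r2c1 is down to just 3. So r2c1=3.
Step 7. [r1c3∈{1}] r1c3's peers cover all but 1, so r1c3=1.
Step 8. [r4c4∈{4}] r4c4 is down to just 4 ⇒ r4c4=4.
Step 9. [r4c1∈{1}] only 1 remains possible at r4c1 ⇒ r4c1=1.
Step 10. [r3c3∈{3}] only 3 remains possible at r3c3 ⇒ r3c3=3.
Step 11. [r1c1∈{2}] r1c1's peers cover all but 2. So r1c1=2.

Answer: 2 4 1 3 / 3 1 4 2 / 4 2 3 1 / 1 3 2 4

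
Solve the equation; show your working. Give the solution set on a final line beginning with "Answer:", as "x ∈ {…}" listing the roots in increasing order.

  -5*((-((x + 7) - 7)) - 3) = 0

Step 1. [-5*((-((x + 7) - 7)) - 3) = 0] leading coefficient -5: divide by -5, so div: (-((x + 7) - 7)) - 3 = 0.
Step 2. [(-((x + 7) - 7)) - 3 = 0] peel the -3: add 3 from each side. So sub: -((x + 7) - 7) = 3.
Step 3. [-((x + 7) - 7) = 3] flip signs both sides ⇒ neg: (x + 7) - 7 = -3.
Step 4. [(x + 7) - 7 = -3] the outer -7 inverts by adding 7 ⇒ sub: x + 7 = 4.
Step 5. [x + 7 = 4] peel the +7: subtract 7 from each side ⇒ sub: x = -3.

Answer: x ∈ {-3}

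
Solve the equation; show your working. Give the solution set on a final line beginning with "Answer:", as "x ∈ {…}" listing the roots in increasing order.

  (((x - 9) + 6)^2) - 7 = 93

Step 1. [(((x - 9) + 6)^2) - 7 = 93] peel the -7: add 7 from each side. So sub: ((x - 9) + 6)^2 = 100.
Step 2. [((x - 9) + 6)^2 = 100] 100 ≥ 0, LHS is (·)² — take ±√ ⇒ sqrt: (x - 9) + 6 = 10 or -10.
Step 3. [(x - 9) + 6 = 10 or -10] subtract 6: x sits inside (… + 6). So sub: x - 9 = 4 or -16.
Step 4. [x - 9 = 4 or -16] peel the -9: add 9 from each side. So sub: x = 13 or -7.

Answer: x ∈ {-7, 13}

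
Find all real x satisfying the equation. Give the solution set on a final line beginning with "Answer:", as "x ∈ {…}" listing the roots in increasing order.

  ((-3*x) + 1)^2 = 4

Step 1. [((-3*x) + 1)^2 = 4] 4 ≥ 0, LHS is (·)² — take ±√ ⇒ sqrt: (-3*x) + 1 = 2 or -2.
Step 2. [(-3*x) + 1 = 2 or -2] peel the +1: subtract 1 from each side ⇒ sub: -3*x = 1 or -3.
Step 3. [-3*x = 1 or -3] divide by the outer -3, so div: x = -1/3 or 1.

Answer: x ∈ {-1/3, 1}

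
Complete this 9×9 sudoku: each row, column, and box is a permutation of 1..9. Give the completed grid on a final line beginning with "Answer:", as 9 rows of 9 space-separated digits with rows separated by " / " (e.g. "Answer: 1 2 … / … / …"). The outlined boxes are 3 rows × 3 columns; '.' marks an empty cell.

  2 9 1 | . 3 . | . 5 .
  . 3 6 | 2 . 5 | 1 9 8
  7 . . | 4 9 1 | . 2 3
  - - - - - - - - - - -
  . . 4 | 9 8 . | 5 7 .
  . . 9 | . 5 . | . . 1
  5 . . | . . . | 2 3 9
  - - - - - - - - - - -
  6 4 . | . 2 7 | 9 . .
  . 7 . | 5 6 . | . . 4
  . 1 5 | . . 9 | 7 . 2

Step 1. [r5c4∈{3,6,7}] 7 has one home in row 5: r5c4. So r5c4=7.
Step 2. [r4c9∈{6}] r4c9 is down to just 6 ⇒ r4c9=6.
Step 3. [r7c4∈{1,3,8}] across box 8, 1 lands solely at r7c4 ⇒ r7c4=1.
Step 4. [r7c8∈{8}] nothing but 8 survives at r7c8 ⇒ r7c8=8.
Step 5. [r6c4∈{6}] r6c4's peers cover all but 6 ⇒ r6c4=6.
Step 6. [r6c2∈{8}] r6c2 has the single candidate 8. So r6c2=8.
Step 7. [r5c1∈{3}] r5c1 is down to just 3. So r5c1=3.
Step 8. [r9c1∈{8}] r9c1's peers cover all but 8, so r9c1=8.
Step 9. [r8c6∈{3,8}] row 8 places 8 nowhere but r8c6. So r8c6=8.
Step 10. [r5c8∈{4}] nothing but 4 survives at r5c8. So r5c8=4.
Step 11. [r4c2∈{2}] nothing but 2 survives at r4c2, so r4c2=2.
Step 12. [r6c5∈{1,4}] row 6 places 1 nowhere but r6c5. So r6c5=1.
Step 13. [r3c7∈{6}] nothing but 6 survives at r3c7, so r3c7=6.
Step 14. [r8c7∈{3}] r8c7's peers cover all but 3, so r8c7=3.
Step 15. [r6c3∈{7}] r6c3 has the single candidate 7, so r6c3=7.
Step 16. [r1c6∈{6}] only 6 remains possible at r1c6 ⇒ r1c6=6.
Step 17. [r6c6∈{4}] r6c6's peers cover all but 4, so r6c6=4.
Step 18. [r3c3∈{8}] r3c3 is down to just 8. So r3c3=8.
Step 19. [r9c8∈{6}] r9c8's peers cover all but 6. So r9c8=6.
Step 20. [r2c1∈{4}] only 4 remains possible at r2c1 ⇒ r2c1=4.
Step 21. [r5c7∈{8}] r5c7's peers cover all but 8 ⇒ r5c7=8.
Step 22. [r7c3∈{3}] only 3 remains possible at r7c3. So r7c3=3.
Step 23. [r8c3∈{2}] only 2 remains possible at r8c3, so r8c3=2.
Step 24. [r8c1∈{9}] only 9 remains possible at r8c1, so r8c1=9.
Step 25. [r5c2∈{6}] r5c2's peers cover all but 6, so r5c2=6.
Step 26. [r7c9∈{5}] only 5 remains possible at r7c9 ⇒ r7c9=5.
Step 27. [r9c4∈{3}] r9c4 has the single candidate 3. So r9c4=3.
Step 28. [r1c9∈{7}] r1c9 has the single candidate 7. So r1c9=7.
Step 29. [r1c7∈{4}] r1c7 is down to just 4 ⇒ r1c7=4.
Step 30. [r9c5∈{4}] r9c5 has the single candidate 4. So r9c5=4.
Step 31. [r4c1∈{1}] r4c1 is down to just 1. So r4c1=1.
Step 32. [r5c6∈{2}] nothing but 2 survives at r5c6. So r5c6=2.
Step 33. [r3c2∈{5}] r3c2 has the single candidate 5 ⇒ r3c2=5.
Step 34. [r2c5∈{7}] r2c5 has the single candidate 7, so r2c5=7.
Step 35. [r4c6∈{3}] r4c6's peers cover all but 3, so r4c6=3.
Step 36. [r8c8∈{1}] r8c8 has the single candidate 1, so r8c8=1.
Step 37. [r1c4∈{8}] nothing but 8 survives at r1c4, so r1c4=8.

Answer: 2 9 1 8 3 6 4 5 7 / 4 3 6 2 7 5 1 9 8 / 7 5 8 4 9 1 6 2 3 / 1 2 4 9 8 3 5 7 6 / 3 6 9 7 5 2 8 4 1 / 5 8 7 6 1 4 2 3 9 / 6 4 3 1 2 7 9 8 5 / 9 7 2 5 6 8 3 1 4 / 8 1 5 3 4 9 7 6 2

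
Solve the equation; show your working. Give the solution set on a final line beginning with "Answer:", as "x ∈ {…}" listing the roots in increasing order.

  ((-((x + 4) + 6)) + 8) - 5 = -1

Step 1. [((-((x + 4) + 6)) + 8) - 5 = -1] peel the -5: add 5 from each side, so sub: (-((x + 4) + 6)) + 8 = 4.
Step 2. [(-((x + 4) + 6)) + 8 = 4] subtract 8: x sits inside (… + 8) ⇒ sub: -((x + 4) + 6) = -4.
Step 3. [-((x + 4) + 6) = -4] flip signs both sides. So neg: (x + 4) + 6 = 4.
Step 4. [(x + 4) + 6 = 4] subtract 6: x sits inside (… + 6). So sub: x + 4 = -2.
Step 5. [x + 4 = -2] the outer +4 inverts by subtracting 4. So sub: x = -6.

Answer: x ∈ {-6}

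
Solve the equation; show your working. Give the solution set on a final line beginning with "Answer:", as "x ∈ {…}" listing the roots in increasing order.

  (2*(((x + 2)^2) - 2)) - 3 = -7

Step 1. [(2*(((x + 2)^2) - 2)) - 3 = -7] the outer -3 inverts by adding 3, so sub: 2*(((x + 2)^2) - 2) = -4.
Step 2. [2*(((x + 2)^2) - 2) = -4] LHS = 2·(…); ÷2 both sides. So div: ((x + 2)^2) - 2 = -2.
Step 3. [((x + 2)^2) - 2 = -2] the outer -2 inverts by adding 2, so sub: (x + 2)^2 = 0.
Step 4. [(x + 2)^2 = 0] √ both sides: 0 ≥ 0 gives two branches, so sqrt: x + 2 = 0.
Step 5. [x + 2 = 0] 2 comes off first (subtract 2) ⇒ sub: x = -2.

Answer: x ∈ {-2}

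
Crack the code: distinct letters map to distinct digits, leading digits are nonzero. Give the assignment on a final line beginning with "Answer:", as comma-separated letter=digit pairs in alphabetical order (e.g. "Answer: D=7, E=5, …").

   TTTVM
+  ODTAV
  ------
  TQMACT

Step 1. [col 1: M + V ≡ T (mod 10)] T=1 is one option consistent with column 1 (M + V ≡ T (mod 10), carry-in 0) — take it ⇒ T=1.
Step 2. [col 1: M + V ≡ T (mod 10)] V=3 is one option consistent with column 1 (M + V ≡ T (mod 10), carry-in 0) — take it. So V=3.
Step 3. [col 1: M + V ≡ T (mod 10)] column 1: given V=3, T=1, carry-in 0, and digits 1,3 already taken and all letters distinct, M+V≡T (mod 10) forces M=8 ⇒ M=8.
Step 4. [col 2: V + A ≡ C (mod 10)] column 2 (V + A ≡ C (mod 10), carry-in 1) doesn't pin C yet; pick C=6 and continue. So C=6.
Step 5. [col 2: V + A ≡ C (mod 10)] column 2: given V=3, C=6, carry-in 1, and digits 1,3,6,8 already taken and all letters distinct, V+A≡C (mod 10) forces A=2 ⇒ A=2.
Step 6. [col 4: T + D ≡ M (mod 10)] in column 4 we have T+D≡M with carry-in 0; given T=1, M=8 and digits 1,2,3,6,8 already taken and all letters distinct, that pins D to 7, so D=7.
Step 7. [col 5: T + O ≡ Q (mod 10)] no forcing yet in column 5 (carry-in 0); Q=0 is free and consistent — try it. So Q=0.
Step 8. [col 5: T + O ≡ Q (mod 10)] column 5 reads T+O+carry(0)=Q with T=1, Q=0; with digits 0,1,2,3,6,7,8 already taken and all letters distinct, the only value for O is 9, so O=9.

Answer: A=2, C=6, D=7, M=8, O=9, Q=0, T=1, V=3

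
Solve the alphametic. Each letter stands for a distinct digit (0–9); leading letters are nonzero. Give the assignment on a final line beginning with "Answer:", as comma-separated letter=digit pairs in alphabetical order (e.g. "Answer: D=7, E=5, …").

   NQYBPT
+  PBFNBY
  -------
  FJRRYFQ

Step 1. [col 1: T + Y ≡ Q (mod 10)] Y=5 is one option consistent with column 1 (T + Y ≡ Q (mod 10), carry-in 0) — take it. So Y=5.
Step 2. [F] adding two 6-digit numbers gives at most 6+1 digits, and here it does — F is that final carry and must be 1, so F=1.
Step 3. [col 1: T + Y ≡ Q (mod 10)] no forcing yet in column 1 (carry-in 0); Q=9 is free and consistent — try it, so Q=9.
Step 4. [col 1: T + Y ≡ Q (mod 10)] from column 1 (Y=5, Q=9, carry-in 0, digits 1,5,9 already taken and all letters distinct): T must equal 4 ⇒ T=4.
Step 5. [col 2: P + B ≡ F (mod 10)] no forcing yet in column 2 (carry-in 0); B=8 is free and consistent — try it ⇒ B=8.
Step 6. [col 2: P + B ≡ F (mod 10)] from column 2 (B=8, F=1, carry-in 0, digits 1,4,5,8,9 already taken and all letters distinct): P must equal 3, so P=3.
Step 7. [col 3: B + N ≡ Y (mod 10)] from column 3 (B=8, Y=5, carry-in 1, digits 1,3,4,5,8,9 already taken and all letters distinct): N must equal 6 ⇒ N=6.
Step 8. [col 4: Y + F ≡ R (mod 10)] in column 4 we have Y+F≡R with carry-in 1; given Y=5, F=1 and digits 1,3,4,5,6,8,9 already taken and all letters distinct, that pins R to 7 ⇒ R=7.
Step 9. [col 6: N + P ≡ J (mod 10)] column 6 reads N+P+carry(1)=J with N=6, P=3; with digits 1,3,4,5,6,7,8,9 already taken and all letters distinct, the only value for J is 0. So J=0.

Answer: B=8, F=1, J=0, N=6, P=3, Q=9, R=7, T=4, Y=5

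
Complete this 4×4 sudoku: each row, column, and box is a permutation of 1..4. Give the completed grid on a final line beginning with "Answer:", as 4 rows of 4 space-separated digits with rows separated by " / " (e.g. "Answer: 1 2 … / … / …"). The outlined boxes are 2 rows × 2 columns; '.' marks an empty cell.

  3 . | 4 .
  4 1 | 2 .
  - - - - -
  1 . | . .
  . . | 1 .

Step 1. [r3c3∈{3}] r3c3 has the single candidate 3, so r3c3=3.
Step 2. [r4c1∈{2}] r4c1 has the single candidate 2, so r4c1=2.
Step 3. [r3c2∈{4}] only 4 remains possible at r3c2. So r3c2=4.
Step 4. [r4c4∈{4}] r4c4's peers cover all but 4 ⇒ r4c4=4.
Step 5. [r3c4∈{2}] nothing but 2 survives at r3c4 ⇒ r3c4=2.
Step 6. [r4c2∈{3}] r4c2's peers cover all but 3. So r4c2=3.
Step 7. [r1c2∈{2}] r1c2 is down to just 2 ⇒ r1c2=2.
Step 8. [r2c4∈{3}] only 3 remains possible at r2c4. So r2c4=3.
Step 9. [r1c4∈{1}] only 1 remains possible at r1c4, so r1c4=1.

Answer: 3 2 4 1 / 4 1 2 3 / 1 4 3 2 / 2 3 1 4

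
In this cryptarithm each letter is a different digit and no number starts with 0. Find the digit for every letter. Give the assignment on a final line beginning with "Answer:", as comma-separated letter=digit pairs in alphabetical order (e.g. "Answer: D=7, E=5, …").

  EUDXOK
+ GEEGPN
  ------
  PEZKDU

Step 1. [col 1: K + N ≡ U (mod 10)] column 1 (K + N ≡ U (mod 10), carry-in 0) doesn't pin U yet; pick U=0 and continue. So U=0.
Step 2. [col 1: K + N ≡ U (mod 10)] K=9 is one option consistent with column 1 (K + N ≡ U (mod 10), carry-in 0) — take it. So K=9.
Step 3. [col 1: K + N ≡ U (mod 10)] column 1 reads K+N+carry(0)=U with K=9, U=0; with digits 0,9 already taken and all letters distinct, the only value for N is 1 ⇒ N=1.
Step 4. [col 2: O + P ≡ D (mod 10)] no forcing yet in column 2 (carry-in 1); O=8 is free and consistent — try it. So O=8.
Step 5. [col 2: O + P ≡ D (mod 10)] column 2 (O + P ≡ D (mod 10), carry-in 1) doesn't pin D yet; pick D=4 and continue ⇒ D=4.
Step 6. [col 2: O + P ≡ D (mod 10)] in column 2 we have O+P≡D with carry-in 1; given O=8, D=4 and digits 0,1,4,8,9 already taken and all letters distinct, that pins P to 5, so P=5.
Step 7. [col 3: X + G ≡ K (mod 10)] G=2 is one option consistent with column 3 (X + G ≡ K (mod 10), carry-in 1) — take it. So G=2.
Step 8. [col 3: X + G ≡ K (mod 10)] from column 3 (G=2, K=9, carry-in 1, digits 0,1,2,4,5,8,9 already taken and all letters distinct): X must equal 6, so X=6.
Step 9. [col 4: D + E ≡ Z (mod 10)] column 4: given D=4, carry-in 0, and digits 0,1,2,4,5,6,8,9 already taken and all letters distinct, D+E≡Z (mod 10) forces E=3 ⇒ E=3.
Step 10. [col 4: D + E ≡ Z (mod 10)] in column 4 we have D+E≡Z with carry-in 0; given D=4, E=3 and digits 0,1,2,3,4,5,6,8,9 already taken and all letters distinct, that pins Z to 7 ⇒ Z=7.

Answer: D=4, E=3, G=2, K=9, N=1, O=8, P=5, U=0, X=6, Z=7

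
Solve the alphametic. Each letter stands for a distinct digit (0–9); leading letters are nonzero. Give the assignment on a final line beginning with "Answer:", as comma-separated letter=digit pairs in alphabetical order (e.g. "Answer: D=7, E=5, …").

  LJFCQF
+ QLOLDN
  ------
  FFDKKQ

Step 1. [col 1: F + N ≡ Q (mod 10)] column 1 (F + N ≡ Q (mod 10), carry-in 0) doesn't pin Q yet; pick Q=1 and continue. So Q=1.
Step 2. [col 1: F + N ≡ Q (mod 10)] several values work for F in column 1 (F + N ≡ Q (mod 10), carry-in 0); try F=8, so F=8.
Step 3. [col 1: F + N ≡ Q (mod 10)] column 1 reads F+N+carry(0)=Q with F=8, Q=1; with digits 1,8 already taken and all letters distinct, the only value for N is 3, so N=3.
Step 4. [col 2: Q + D ≡ K (mod 10)] no forcing yet in column 2 (carry-in 1); D=4 is free and consistent — try it. So D=4.
Step 5. [col 2: Q + D ≡ K (mod 10)] in column 2 we have Q+D≡K with carry-in 1; given Q=1, D=4 and digits 1,3,4,8 already taken and all letters distinct, that pins K to 6 ⇒ K=6.
Step 6. [col 3: C + L ≡ K (mod 10)] column 3 (C + L ≡ K (mod 10), carry-in 0) doesn't pin L yet; pick L=7 and continue ⇒ L=7.
Step 7. [col 3: C + L ≡ K (mod 10)] column 3 reads C+L+carry(0)=K with L=7, K=6; with digits 1,3,4,6,7,8 already taken and all letters distinct, the only value for C is 9, so C=9.
Step 8. [col 4: F + O ≡ D (mod 10)] column 4: given F=8, D=4, carry-in 1, and digits 1,3,4,6,7,8,9 already taken and all letters distinct, F+O≡D (mod 10) forces O=5, so O=5.
Step 9. [col 5: J + L ≡ F (mod 10)] from column 5 (L=7, F=8, carry-in 1, digits 1,3,4,5,6,7,8,9 already taken and all letters distinct): J must equal 0 ⇒ J=0.

Answer: C=9, D=4, F=8, J=0, K=6, L=7, N=3, O=5, Q=1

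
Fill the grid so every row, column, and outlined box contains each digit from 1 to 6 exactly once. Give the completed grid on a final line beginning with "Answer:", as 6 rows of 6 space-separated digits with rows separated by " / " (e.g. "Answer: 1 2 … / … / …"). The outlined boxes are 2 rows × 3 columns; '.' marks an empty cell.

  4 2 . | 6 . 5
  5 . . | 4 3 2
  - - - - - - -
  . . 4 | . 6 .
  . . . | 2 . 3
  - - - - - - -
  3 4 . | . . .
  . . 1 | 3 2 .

Step 1. [r3c6∈{1}] r3c6's peers cover all but 1 ⇒ r3c6=1.
Step 2. [r6c2∈{5,6}] row 6 places 5 nowhere but r6c2. So r6c2=5.
Step 3. [r6c1∈{6}] r6c1 is down to just 6. So r6c1=6.
Step 4. [r5c4∈{1,5}] across col 4, 1 lands solely at r5c4 ⇒ r5c4=1.
Step 5. [r2c3∈{6}] only 6 remains possible at r2c3. So r2c3=6.
Step 6. [r4c1∈{1}] r4c1 is down to just 1 ⇒ r4c1=1.
Step 7. [r5c5∈{5}] r5c5 has the single candidate 5 ⇒ r5c5=5.
Step 8. [r3c4∈{5}] r3c4 has the single candidate 5. So r3c4=5.
Step 9. [r2c2∈{1}] r2c2 has the single candidate 1, so r2c2=1.
Step 10. [r5c3∈{2}] r5c3 has the single candidate 2, so r5c3=2.
Step 11. [r4c3∈{5}] r4c3 is down to just 5. So r4c3=5.
Step 12. [r4c2∈{6}] r4c2 is down to just 6, so r4c2=6.
Step 13. [r4c5∈{4}] r4c5's peers cover all but 4. So r4c5=4.
Step 14. [r1c3∈{3}] nothing but 3 survives at r1c3. So r1c3=3.
Step 15. [r5c6∈{6}] only 6 remains possible at r5c6. So r5c6=6.
Step 16. [r1c5∈{1}] nothing but 1 survives at r1c5. So r1c5=1.
Step 17. [r3c1∈{2}] only 2 remains possible at r3c1. So r3c1=2.
Step 18. [r3c2∈{3}] r3c2 has the single candidate 3, so r3c2=3.
Step 19. [r6c6∈{4}] r6c6 is down to just 4, so r6c6=4.

Answer: 4 2 3 6 1 5 / 5 1 6 4 3 2 / 2 3 4 5 6 1 / 1 6 5 2 4 3 / 3 4 2 1 5 6 / 6 5 1 3 2 4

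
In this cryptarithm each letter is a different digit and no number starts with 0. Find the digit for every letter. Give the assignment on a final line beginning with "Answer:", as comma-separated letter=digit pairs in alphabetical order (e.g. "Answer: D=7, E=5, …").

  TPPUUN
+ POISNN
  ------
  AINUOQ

Step 1. [col 1: N + N ≡ Q (mod 10)] N=5 is one option consistent with column 1 (N + N ≡ Q (mod 10), carry-in 0) — take it ⇒ N=5.
Step 2. [col 1: N + N ≡ Q (mod 10)] from column 1 (N=5, carry-in 0, digits 5 already taken and all letters distinct): Q must equal 0 ⇒ Q=0.
Step 3. [col 2: U + N ≡ O (mod 10)] no forcing yet in column 2 (carry-in 1); U=6 is free and consistent — try it. So U=6.
Step 4. [col 2: U + N ≡ O (mod 10)] from column 2 (U=6, N=5, carry-in 1, digits 0,5,6 already taken and all letters distinct): O must equal 2 ⇒ O=2.
Step 5. [col 3: U + S ≡ U (mod 10)] column 3: given U=6, carry-in 1, and digits 0,2,5,6 already taken and all letters distinct, U+S≡U (mod 10) forces S=9. So S=9.
Step 6. [col 4: P + I ≡ N (mod 10)] P=1 is one option consistent with column 4 (P + I ≡ N (mod 10), carry-in 1) — take it, so P=1.
Step 7. [col 4: P + I ≡ N (mod 10)] column 4 reads P+I+carry(1)=N with P=1, N=5; with digits 0,1,2,5,6,9 already taken and all letters distinct, the only value for I is 3, so I=3.
Step 8. [col 6: T + P ≡ A (mod 10)] column 6 reads T+P+carry(0)=A with P=1; with digits 0,1,2,3,5,6,9 already taken and all letters distinct, the only value for T is 7 ⇒ T=7.
Step 9. [col 6: T + P ≡ A (mod 10)] column 6: given T=7, P=1, carry-in 0, and digits 0,1,2,3,5,6,7,9 already taken and all letters distinct, T+P≡A (mod 10) forces A=8, so A=8.

Answer: A=8, I=3, N=5, O=2, P=1, Q=0, S=9, T=7, U=6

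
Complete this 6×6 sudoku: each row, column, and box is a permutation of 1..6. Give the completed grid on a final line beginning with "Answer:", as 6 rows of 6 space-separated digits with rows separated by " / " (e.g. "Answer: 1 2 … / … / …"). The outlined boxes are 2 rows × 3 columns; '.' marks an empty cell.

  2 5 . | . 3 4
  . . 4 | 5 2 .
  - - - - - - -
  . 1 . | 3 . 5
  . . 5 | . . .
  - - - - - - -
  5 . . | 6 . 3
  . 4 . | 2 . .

Step 1. [r6c6∈{1}] nothing but 1 survives at r6c6. So r6c6=1.
Step 2. [r1c3∈{1,6}] r1c3 is the only open cell in row 1 admitting 6, so r1c3=6.
Step 3. [r4c2∈{2,3,6}] r4c2 is the only open cell in col 2 admitting 6 ⇒ r4c2=6.
Step 4. [r4c4∈{1,4}] r4c4 is the only open cell in col 4 admitting 4 ⇒ r4c4=4.
Step 5. [r4c1∈{3}] r4c1 has the single candidate 3, so r4c1=3.
Step 6. [r5c2∈{2}] r5c2's peers cover all but 2, so r5c2=2.
Step 7. [r5c3∈{1}] r5c3 has the single candidate 1, so r5c3=1.
Step 8. [r5c5∈{4}] r5c5's peers cover all but 4. So r5c5=4.
Step 9. [r2c6∈{6}] r2c6's peers cover all but 6 ⇒ r2c6=6.
Step 10. [r6c1∈{6}] r6c1's peers cover all but 6 ⇒ r6c1=6.
Step 11. [r6c5∈{5}] nothing but 5 survives at r6c5, so r6c5=5.
Step 12. [r3c5∈{6}] r3c5's peers cover all but 6 ⇒ r3c5=6.
Step 13. [r2c1∈{1}] r2c1's peers cover all but 1, so r2c1=1.
Step 14. [r3c1∈{4}] r3c1 has the single candidate 4, so r3c1=4.
Step 15. [r1c4∈{1}] nothing but 1 survives at r1c4. So r1c4=1.
Step 16. [r4c6∈{2}] only 2 remains possible at r4c6 ⇒ r4c6=2.
Step 17. [r4c5∈{1}] r4c5 is down to just 1, so r4c5=1.
Step 18. [r6c3∈{3}] r6c3 has the single candidate 3 ⇒ r6c3=3.
Step 19. [r2c2∈{3}] nothing but 3 survives at r2c2 ⇒ r2c2=3.
Step 20. [r3c3∈{2}] only 2 remains possible at r3c3, so r3c3=2.

Answer: 2 5 6 1 3 4 / 1 3 4 5 2 6 / 4 1 2 3 6 5 / 3 6 5 4 1 2 / 5 2 1 6 4 3 / 6 4 3 2 5 1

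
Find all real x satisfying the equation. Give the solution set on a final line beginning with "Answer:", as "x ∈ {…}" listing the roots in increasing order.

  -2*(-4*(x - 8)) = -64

Step 1. [-2*(-4*(x - 8)) = -64] leading coefficient -2: divide by -2 ⇒ div: -4*(x - 8) = 32.
Step 2. [-4*(x - 8) = 32] divide by the outer -4 ⇒ div: x - 8 = -8.
Step 3. [x - 8 = -8] peel the -8: add 8 from each side ⇒ sub: x = 0.

Answer: x ∈ {0}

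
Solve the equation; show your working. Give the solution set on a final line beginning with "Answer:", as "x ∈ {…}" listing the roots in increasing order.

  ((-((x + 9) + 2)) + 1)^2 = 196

Step 1. [((-((x + 9) + 2)) + 1)^2 = 196] LHS squared, RHS 196 ≥ 0: apply √ (±). So sqrt: (-((x + 9) + 2)) + 1 = 14 or -14.
Step 2. [(-((x + 9) + 2)) + 1 = 14 or -14] the outer +1 inverts by subtracting 1 ⇒ sub: -((x + 9) + 2) = 13 or -15.
Step 3. [-((x + 9) + 2) = 13 or -15] flip signs both sides, so neg: (x + 9) + 2 = -13 or 15.
Step 4. [(x + 9) + 2 = -13 or 15] +2 is outermost — subtract 2 both sides. So sub: x + 9 = -15 or 13.
Step 5. [x + 9 = -15 or 13] 9 comes off first (subtract 9) ⇒ sub: x = -24 or 4.

Answer: x ∈ {-24, 4}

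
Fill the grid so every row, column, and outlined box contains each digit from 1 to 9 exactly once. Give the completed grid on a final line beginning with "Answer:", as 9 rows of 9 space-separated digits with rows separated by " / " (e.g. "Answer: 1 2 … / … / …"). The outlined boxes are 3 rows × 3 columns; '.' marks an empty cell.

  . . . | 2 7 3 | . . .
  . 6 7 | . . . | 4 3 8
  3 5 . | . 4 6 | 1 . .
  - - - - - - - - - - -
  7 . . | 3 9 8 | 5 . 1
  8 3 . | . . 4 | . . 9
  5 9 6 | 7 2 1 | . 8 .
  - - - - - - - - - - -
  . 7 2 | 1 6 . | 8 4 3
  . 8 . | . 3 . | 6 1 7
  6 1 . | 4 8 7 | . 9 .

Step 1. [r7c1∈{9}] r7c1 is down to just 9, so r7c1=9.
Step 2. [r1c3∈{1,4,8,9}] r1c3 is the only open cell in row 1 admitting 8, so r1c3=8.
Step 3. [r7c6∈{5}] r7c6 has the single candidate 5. So r7c6=5.
Step 4. [r4c8∈{2,6}] in row 4, 6 fits only at r4c8. So r4c8=6.
Step 5. [r9c9∈{2,5}] across box 9, 5 lands solely at r9c9, so r9c9=5.
Step 6. [r2c6∈{9}] only 9 remains possible at r2c6. So r2c6=9.
Step 7. [r1c1∈{1,4}] across row 1, 1 lands solely at r1c1. So r1c1=1.
Step 8. [r5c7∈{2,7}] in col 7, 7 fits only at r5c7, so r5c7=7.
Step 9. [r4c3∈{4}] r4c3 is down to just 4. So r4c3=4.
Step 10. [r2c4∈{5}] only 5 remains possible at r2c4 ⇒ r2c4=5.
Step 11. [r3c9∈{2}] only 2 remains possible at r3c9. So r3c9=2.
Step 12. [r5c4∈{6}] r5c4 is down to just 6, so r5c4=6.
Step 13. [r3c8∈{7}] nothing but 7 survives at r3c8 ⇒ r3c8=7.
Step 14. [r1c8∈{5}] nothing but 5 survives at r1c8. So r1c8=5.
Step 15. [r8c1∈{4}] nothing but 4 survives at r8c1 ⇒ r8c1=4.
Step 16. [r9c3∈{3}] r9c3's peers cover all but 3, so r9c3=3.
Step 17. [r5c5∈{5}] r5c5 has the single candidate 5. So r5c5=5.
Step 18. [r5c8∈{2}] nothing but 2 survives at r5c8. So r5c8=2.
Step 19. [r1c7∈{9}] r1c7's peers cover all but 9, so r1c7=9.
Step 20. [r5c3∈{1}] r5c3's peers cover all but 1 ⇒ r5c3=1.
Step 21. [r1c9∈{6}] only 6 remains possible at r1c9. So r1c9=6.
Step 22. [r8c4∈{9}] nothing but 9 survives at r8c4 ⇒ r8c4=9.
Step 23. [r3c4∈{8}] r3c4 is down to just 8, so r3c4=8.
Step 24. [r6c9∈{4}] only 4 remains possible at r6c9. So r6c9=4.
Step 25. [r1c2∈{4}] r1c2's peers cover all but 4 ⇒ r1c2=4.
Step 26. [r9c7∈{2}] r9c7 has the single candidate 2, so r9c7=2.
Step 27. [r3c3∈{9}] r3c3's peers cover all but 9. So r3c3=9.
Step 28. [r8c3∈{5}] r8c3 has the single candidate 5. So r8c3=5.
Step 29. [r2c5∈{1}] r2c5 is down to just 1. So r2c5=1.
Step 30. [r4c2∈{2}] r4c2 is down to just 2, so r4c2=2.
Step 31. [r2c1∈{2}] nothing but 2 survives at r2c1, so r2c1=2.
Step 32. [r8c6∈{2}] r8c6 is down to just 2. So r8c6=2.
Step 33. [r6c7∈{3}] r6c7 is down to just 3 ⇒ r6c7=3.

Answer: 1 4 8 2 7 3 9 5 6 / 2 6 7 5 1 9 4 3 8 / 3 5 9 8 4 6 1 7 2 / 7 2 4 3 9 8 5 6 1 / 8 3 1 6 5 4 7 2 9 / 5 9 6 7 2 1 3 8 4 / 9 7 2 1 6 5 8 4 3 / 4 8 5 9 3 2 6 1 7 / 6 1 3 4 8 7 2 9 5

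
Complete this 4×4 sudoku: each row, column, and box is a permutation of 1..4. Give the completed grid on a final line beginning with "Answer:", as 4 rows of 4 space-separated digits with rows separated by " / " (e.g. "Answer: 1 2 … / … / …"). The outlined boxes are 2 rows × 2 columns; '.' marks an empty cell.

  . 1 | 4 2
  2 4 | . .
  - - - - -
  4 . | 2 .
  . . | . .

Step 1. [r3c4∈{1,3}] r3c4 is the only open cell in row 3 admitting 1, so r3c4=1.
Step 2. [r4c3∈{3}] r4c3's peers cover all but 3. So r4c3=3.
Step 3. [r4c2∈{2}] nothing but 2 survives at r4c2 ⇒ r4c2=2.
Step 4. [r1c1∈{3}] r1c1 has the single candidate 3. So r1c1=3.
Step 5. [r3c2∈{3}] nothing but 3 survives at r3c2. So r3c2=3.
Step 6. [r4c1∈{1}] only 1 remains possible at r4c1 ⇒ r4c1=1.
Step 7. [r4c4∈{4}] r4c4's peers cover all but 4, so r4c4=4.
Step 8. [r2c3∈{1}] nothing but 1 survives at r2c3 ⇒ r2c3=1.
Step 9. [r2c4∈{3}] r2c4 is down to just 3, so r2c4=3.

Answer: 3 1 4 2 / 2 4 1 3 / 4 3 2 1 / 1 2 3 4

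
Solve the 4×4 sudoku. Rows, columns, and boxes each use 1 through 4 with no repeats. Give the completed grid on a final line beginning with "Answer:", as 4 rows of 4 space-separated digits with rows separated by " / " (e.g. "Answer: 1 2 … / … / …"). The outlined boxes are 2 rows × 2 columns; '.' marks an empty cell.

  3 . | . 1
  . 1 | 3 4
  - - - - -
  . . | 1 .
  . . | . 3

Step 1. [r4c3∈{2,4}] 4 has one home in col 3: r4c3 ⇒ r4c3=4.
Step 2. [r4c2∈{2}] nothing but 2 survives at r4c2, so r4c2=2.
Step 3. [r3c1∈{4}] r3c1's peers cover all but 4. So r3c1=4.
Step 4. [r3c4∈{2}] nothing but 2 survives at r3c4 ⇒ r3c4=2.
Step 5. [r4c1∈{1}] r4c1's peers cover all but 1, so r4c1=1.
Step 6. [r1c2∈{4}] only 4 remains possible at r1c2. So r1c2=4.
Step 7. [r2c1∈{2}] only 2 remains possible at r2c1, so r2c1=2.
Step 8. [r3c2∈{3}] r3c2 has the single candidate 3 ⇒ r3c2=3.
Step 9. [r1c3∈{2}] r1c3 has the single candidate 2 ⇒ r1c3=2.

Answer: 3 4 2 1 / 2 1 3 4 / 4 3 1 2 / 1 2 4 3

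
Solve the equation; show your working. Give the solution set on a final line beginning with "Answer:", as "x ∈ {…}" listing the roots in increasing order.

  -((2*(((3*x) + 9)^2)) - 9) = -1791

Step 1. [-((2*(((3*x) + 9)^2)) - 9) = -1791] LHS negated; negate both sides ⇒ neg: (2*(((3*x) + 9)^2)) - 9 = 1791.
Step 2. [(2*(((3*x) + 9)^2)) - 9 = 1791] 9 comes off first (add 9) ⇒ sub: 2*(((3*x) + 9)^2) = 1800.
Step 3. [2*(((3*x) + 9)^2) = 1800] divide by the outer 2 ⇒ div: ((3*x) + 9)^2 = 900.
Step 4. [((3*x) + 9)^2 = 900] √ both sides: 900 ≥ 0 gives two branches, so sqrt: (3*x) + 9 = 30 or -30.
Step 5. [(3*x) + 9 = 30 or -30] common factor 3 (LHS and 30 or -30) — divide through ⇒ factor: x + 3 = 10 or -10.
Step 6. [x + 3 = 10 or -10] 3 comes off first (subtract 3) ⇒ sub: x = 7 or -13.

Answer: x ∈ {-13, 7}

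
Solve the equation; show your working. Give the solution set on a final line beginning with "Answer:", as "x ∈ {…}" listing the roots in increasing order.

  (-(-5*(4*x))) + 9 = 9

Step 1. [(-(-5*(4*x))) + 9 = 9] 9 comes off first (subtract 9), so sub: -(-5*(4*x)) = 0.
Step 2. [-(-5*(4*x)) = 0] leading − — multiply by −1 ⇒ neg: -5*(4*x) = 0.
Step 3. [-5*(4*x) = 0] LHS = -5·(…); ÷-5 both sides ⇒ div: 4*x = 0.
Step 4. [4*x = 0] 4 out front; divide by 4. So div: x = 0.

Answer: x ∈ {0}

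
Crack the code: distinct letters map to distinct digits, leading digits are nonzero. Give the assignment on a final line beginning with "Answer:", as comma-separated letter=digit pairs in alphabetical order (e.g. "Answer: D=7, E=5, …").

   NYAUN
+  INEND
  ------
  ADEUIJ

Step 1. [col 1: N + D ≡ J (mod 10)] N=5 is one option consistent with column 1 (N + D ≡ J (mod 10), carry-in 0) — take it, so N=5.
Step 2. [col 1: N + D ≡ J (mod 10)] column 1 (N + D ≡ J (mod 10), carry-in 0) doesn't pin D yet; pick D=4 and continue, so D=4.
Step 3. [A] the sum has 6 digits but both addends have 5; that extra leading digit A is the final carry, namely 1 ⇒ A=1.
Step 4. [col 1: N + D ≡ J (mod 10)] column 1 reads N+D+carry(0)=J with N=5, D=4; with digits 1,4,5 already taken and all letters distinct, the only value for J is 9, so J=9.
Step 5. [col 2: U + N ≡ I (mod 10)] column 2 (U + N ≡ I (mod 10), carry-in 0) doesn't pin I yet; pick I=8 and continue, so I=8.
Step 6. [col 2: U + N ≡ I (mod 10)] column 2 reads U+N+carry(0)=I with N=5, I=8; with digits 1,4,5,8,9 already taken and all letters distinct, the only value for U is 3 ⇒ U=3.
Step 7. [col 3: A + E ≡ U (mod 10)] in column 3 we have A+E≡U with carry-in 0; given A=1, U=3 and digits 1,3,4,5,8,9 already taken and all letters distinct, that pins E to 2. So E=2.
Step 8. [col 4: Y + N ≡ E (mod 10)] from column 4 (N=5, E=2, carry-in 0, digits 1,2,3,4,5,8,9 already taken and all letters distinct): Y must equal 7 ⇒ Y=7.

Answer: A=1, D=4, E=2, I=8, J=9, N=5, U=3, Y=7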